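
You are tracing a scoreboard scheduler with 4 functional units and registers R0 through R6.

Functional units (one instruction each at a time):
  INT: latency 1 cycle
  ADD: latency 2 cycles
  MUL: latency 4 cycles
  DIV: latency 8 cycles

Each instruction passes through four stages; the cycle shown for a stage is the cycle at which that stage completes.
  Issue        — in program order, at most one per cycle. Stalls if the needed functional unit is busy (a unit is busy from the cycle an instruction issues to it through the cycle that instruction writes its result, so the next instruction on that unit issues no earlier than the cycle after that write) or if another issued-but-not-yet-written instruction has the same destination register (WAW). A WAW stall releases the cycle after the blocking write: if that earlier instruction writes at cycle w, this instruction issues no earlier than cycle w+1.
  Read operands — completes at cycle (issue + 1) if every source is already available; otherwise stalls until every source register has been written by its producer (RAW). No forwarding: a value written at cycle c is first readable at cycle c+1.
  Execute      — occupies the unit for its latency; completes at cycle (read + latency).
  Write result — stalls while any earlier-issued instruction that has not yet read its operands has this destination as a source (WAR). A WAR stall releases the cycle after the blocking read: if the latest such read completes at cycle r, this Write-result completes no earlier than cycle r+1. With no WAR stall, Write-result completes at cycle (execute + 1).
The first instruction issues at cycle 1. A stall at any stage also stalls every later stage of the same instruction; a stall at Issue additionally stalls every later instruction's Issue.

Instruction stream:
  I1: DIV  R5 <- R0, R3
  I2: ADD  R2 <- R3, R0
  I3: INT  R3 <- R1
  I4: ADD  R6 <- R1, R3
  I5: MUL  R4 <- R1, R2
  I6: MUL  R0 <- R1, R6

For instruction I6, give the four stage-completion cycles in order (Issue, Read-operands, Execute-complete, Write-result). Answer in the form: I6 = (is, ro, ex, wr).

I1 -> (1, 2, 10, 11)
I2 -> (2, 3, 5, 6)
I3 -> (3, 4, 5, 6)
I4 -> (7, 8, 10, 11)  // struct: ADD busy until I2 writes@6
I5 -> (8, 9, 13, 14)
I6 -> (15, 16, 20, 21)  // struct: MUL busy until I5 writes@14

I6 = (15, 16, 20, 21)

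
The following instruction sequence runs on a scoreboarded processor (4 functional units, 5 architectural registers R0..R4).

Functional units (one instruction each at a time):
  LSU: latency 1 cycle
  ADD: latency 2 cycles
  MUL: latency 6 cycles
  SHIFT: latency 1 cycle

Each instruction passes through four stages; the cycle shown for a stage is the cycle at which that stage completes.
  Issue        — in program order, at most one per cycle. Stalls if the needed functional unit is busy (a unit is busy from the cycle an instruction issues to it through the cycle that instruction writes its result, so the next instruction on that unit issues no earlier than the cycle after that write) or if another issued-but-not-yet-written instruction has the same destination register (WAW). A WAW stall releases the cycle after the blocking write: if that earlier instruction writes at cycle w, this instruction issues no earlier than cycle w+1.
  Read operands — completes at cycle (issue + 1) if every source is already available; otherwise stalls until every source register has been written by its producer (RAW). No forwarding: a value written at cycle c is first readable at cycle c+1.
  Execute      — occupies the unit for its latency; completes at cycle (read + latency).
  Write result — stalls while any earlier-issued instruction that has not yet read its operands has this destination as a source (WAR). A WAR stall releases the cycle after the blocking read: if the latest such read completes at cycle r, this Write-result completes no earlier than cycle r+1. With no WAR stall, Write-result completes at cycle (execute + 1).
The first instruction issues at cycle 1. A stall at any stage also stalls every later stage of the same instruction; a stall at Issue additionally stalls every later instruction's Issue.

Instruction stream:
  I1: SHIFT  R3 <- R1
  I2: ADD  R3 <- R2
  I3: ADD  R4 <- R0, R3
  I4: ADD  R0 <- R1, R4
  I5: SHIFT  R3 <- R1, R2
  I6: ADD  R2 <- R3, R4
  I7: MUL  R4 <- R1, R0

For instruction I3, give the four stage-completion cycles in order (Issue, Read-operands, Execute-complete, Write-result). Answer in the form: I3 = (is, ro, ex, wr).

I3 = (10, 11, 13, 14)

[1] issue I1 (SHIFT)
[2] I1 read-ops
[3] I1 finished on SHIFT
[4] I1→R3
[5] issue I2 (ADD)
[6] I2 read-ops
[8] I2 finished on ADD
[9] I2→R3
[10] issue I3 (ADD)
[11] I3 read-ops
[13] I3 finished on ADD
[14] I3→R4
[15] issue I4 (ADD)
[16] I4 read-ops · issue I5 (SHIFT)
[17] I5 read-ops
[18] I4 finished on ADD · I5 finished on SHIFT
[19] I4→R0 · I5→R3
[20] issue I6 (ADD)
[21] I6 read-ops · issue I7 (MUL)
[22] I7 read-ops
[23] I6 finished on ADD
[24] I6→R2
[28] I7 finished on MUL
[29] I7→R4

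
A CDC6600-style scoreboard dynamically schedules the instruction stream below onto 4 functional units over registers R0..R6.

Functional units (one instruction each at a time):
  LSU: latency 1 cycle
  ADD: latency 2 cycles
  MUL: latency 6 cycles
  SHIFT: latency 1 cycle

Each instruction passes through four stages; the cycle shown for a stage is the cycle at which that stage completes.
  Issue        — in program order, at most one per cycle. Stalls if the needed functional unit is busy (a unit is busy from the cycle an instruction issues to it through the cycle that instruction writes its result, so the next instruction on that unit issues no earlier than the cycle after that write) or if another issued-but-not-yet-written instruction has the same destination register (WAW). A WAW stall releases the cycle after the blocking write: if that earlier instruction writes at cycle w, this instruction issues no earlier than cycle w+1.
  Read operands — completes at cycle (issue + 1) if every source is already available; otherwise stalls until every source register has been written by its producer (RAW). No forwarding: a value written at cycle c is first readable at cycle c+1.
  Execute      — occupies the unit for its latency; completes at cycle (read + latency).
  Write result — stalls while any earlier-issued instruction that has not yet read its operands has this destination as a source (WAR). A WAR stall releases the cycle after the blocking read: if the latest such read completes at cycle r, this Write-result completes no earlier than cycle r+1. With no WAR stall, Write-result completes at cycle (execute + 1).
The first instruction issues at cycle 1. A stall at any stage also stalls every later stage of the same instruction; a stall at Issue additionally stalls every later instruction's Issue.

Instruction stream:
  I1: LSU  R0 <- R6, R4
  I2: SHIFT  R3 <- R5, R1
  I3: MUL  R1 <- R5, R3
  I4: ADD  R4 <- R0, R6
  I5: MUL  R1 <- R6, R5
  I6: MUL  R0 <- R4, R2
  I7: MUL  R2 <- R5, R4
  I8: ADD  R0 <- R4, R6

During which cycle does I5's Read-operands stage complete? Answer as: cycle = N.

I1: IS=1 RO=2 EX=3 WR=4
I2: IS=2 RO=3 EX=4 WR=5
I3: IS=3 RO=6 EX=12 WR=13  [RAW R3: wait I2 write@5]
I4: IS=4 RO=5 EX=7 WR=8
I5: IS=14 RO=15 EX=21 WR=22  [struct: MUL busy until I3 writes@13]
I6: IS=23 RO=24 EX=30 WR=31  [struct: MUL busy until I5 writes@22]
I7: IS=32 RO=33 EX=39 WR=40  [struct: MUL busy until I6 writes@31]
I8: IS=33 RO=34 EX=36 WR=37

cycle = 15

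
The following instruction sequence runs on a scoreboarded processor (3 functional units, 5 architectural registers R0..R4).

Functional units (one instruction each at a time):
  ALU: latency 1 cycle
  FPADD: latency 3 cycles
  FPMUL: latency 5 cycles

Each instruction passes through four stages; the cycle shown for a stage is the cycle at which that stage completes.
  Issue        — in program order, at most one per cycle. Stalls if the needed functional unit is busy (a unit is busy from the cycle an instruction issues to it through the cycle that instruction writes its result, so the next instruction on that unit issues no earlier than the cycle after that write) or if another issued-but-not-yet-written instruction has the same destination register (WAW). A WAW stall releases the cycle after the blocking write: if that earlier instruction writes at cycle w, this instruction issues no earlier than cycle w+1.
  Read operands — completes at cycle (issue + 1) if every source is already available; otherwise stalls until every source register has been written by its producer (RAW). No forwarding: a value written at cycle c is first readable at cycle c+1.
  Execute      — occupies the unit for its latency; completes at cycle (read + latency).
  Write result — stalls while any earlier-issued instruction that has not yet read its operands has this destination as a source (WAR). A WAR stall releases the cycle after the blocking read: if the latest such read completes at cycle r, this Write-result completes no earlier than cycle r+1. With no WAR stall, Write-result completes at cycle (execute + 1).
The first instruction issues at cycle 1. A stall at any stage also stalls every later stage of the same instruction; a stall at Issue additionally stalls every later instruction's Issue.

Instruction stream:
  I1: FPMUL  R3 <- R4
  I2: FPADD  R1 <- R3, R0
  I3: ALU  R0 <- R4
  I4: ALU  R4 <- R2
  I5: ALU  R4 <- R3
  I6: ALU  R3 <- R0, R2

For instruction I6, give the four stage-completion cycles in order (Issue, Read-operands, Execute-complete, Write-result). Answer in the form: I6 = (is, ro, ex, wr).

[I1] 1/2/7/8
[I2] 2/9/12/13  (RAW R3: wait I1 write@8)
[I3] 3/4/5/10  (WAR R0: wait I2 read@9)
[I4] 11/12/13/14  (struct: ALU busy until I3 writes@10)
[I5] 15/16/17/18  (struct: ALU busy until I4 writes@14)
[I6] 19/20/21/22  (struct: ALU busy until I5 writes@18)

I6 = (19, 20, 21, 22)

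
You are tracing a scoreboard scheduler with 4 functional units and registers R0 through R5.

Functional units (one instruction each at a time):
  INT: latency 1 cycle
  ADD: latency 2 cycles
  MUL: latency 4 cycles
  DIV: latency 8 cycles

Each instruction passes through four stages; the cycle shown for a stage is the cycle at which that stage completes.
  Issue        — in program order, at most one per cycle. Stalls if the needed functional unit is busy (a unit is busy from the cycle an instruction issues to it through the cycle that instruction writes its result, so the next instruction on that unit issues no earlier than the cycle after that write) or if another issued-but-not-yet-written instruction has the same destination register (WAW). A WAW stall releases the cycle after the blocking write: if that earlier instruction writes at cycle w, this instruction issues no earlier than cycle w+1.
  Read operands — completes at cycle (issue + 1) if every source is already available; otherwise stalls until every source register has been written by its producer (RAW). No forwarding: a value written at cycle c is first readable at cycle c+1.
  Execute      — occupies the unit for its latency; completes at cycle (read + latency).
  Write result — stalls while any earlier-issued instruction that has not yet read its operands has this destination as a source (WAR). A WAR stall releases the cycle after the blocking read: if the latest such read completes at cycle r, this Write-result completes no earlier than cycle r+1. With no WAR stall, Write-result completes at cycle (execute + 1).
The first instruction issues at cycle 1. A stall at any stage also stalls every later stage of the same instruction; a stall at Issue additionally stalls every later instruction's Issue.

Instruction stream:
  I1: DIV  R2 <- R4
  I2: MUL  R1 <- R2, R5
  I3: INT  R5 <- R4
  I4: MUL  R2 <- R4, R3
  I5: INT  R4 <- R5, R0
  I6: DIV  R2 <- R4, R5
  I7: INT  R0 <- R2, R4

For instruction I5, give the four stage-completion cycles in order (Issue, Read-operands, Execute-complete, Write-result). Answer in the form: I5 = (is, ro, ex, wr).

  I1 | 1 | 2 | 10 | 11
  I2 | 2 | 12 | 16 | 17   RAW R2: wait I1 write@11
  I3 | 3 | 4 | 5 | 13   WAR R5: wait I2 read@12
  I4 | 18 | 19 | 23 | 24   struct: MUL busy until I2 writes@17
  I5 | 19 | 20 | 21 | 22
  I6 | 25 | 26 | 34 | 35   WAW R2: wait I4 write@24
  I7 | 26 | 36 | 37 | 38   RAW R2: wait I6 write@35

I5 = (19, 20, 21, 22)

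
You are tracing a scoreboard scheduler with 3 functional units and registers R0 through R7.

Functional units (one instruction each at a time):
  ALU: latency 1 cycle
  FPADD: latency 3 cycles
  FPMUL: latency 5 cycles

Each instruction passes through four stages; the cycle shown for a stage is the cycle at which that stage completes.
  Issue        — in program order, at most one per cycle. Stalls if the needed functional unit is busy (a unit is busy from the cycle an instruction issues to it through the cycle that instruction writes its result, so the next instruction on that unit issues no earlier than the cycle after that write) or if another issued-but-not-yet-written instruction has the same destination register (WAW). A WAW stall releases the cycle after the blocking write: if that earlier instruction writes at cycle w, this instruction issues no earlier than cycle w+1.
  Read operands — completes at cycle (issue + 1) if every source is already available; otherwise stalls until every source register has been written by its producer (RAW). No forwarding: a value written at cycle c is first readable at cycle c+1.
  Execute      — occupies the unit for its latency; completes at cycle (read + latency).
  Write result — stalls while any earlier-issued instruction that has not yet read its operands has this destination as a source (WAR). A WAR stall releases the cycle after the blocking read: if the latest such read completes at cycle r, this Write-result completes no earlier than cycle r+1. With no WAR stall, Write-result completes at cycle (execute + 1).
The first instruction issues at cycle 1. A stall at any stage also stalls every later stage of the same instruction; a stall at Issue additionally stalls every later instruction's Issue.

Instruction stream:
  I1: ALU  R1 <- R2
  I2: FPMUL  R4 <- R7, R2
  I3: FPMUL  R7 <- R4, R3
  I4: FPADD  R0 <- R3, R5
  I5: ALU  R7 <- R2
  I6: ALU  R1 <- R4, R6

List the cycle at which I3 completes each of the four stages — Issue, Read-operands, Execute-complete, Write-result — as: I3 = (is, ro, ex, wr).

c1: I1 issues→ALU
c2: I1 reads · I2 issues→FPMUL
c3: I1 exec-done · I2 reads
c4: I1 writes R1
c8: I2 exec-done
c9: I2 writes R4
c10: I3 issues→FPMUL
c11: I3 reads · I4 issues→FPADD
c12: I4 reads
c15: I4 exec-done
c16: I3 exec-done · I4 writes R0
c17: I3 writes R7
c18: I5 issues→ALU
c19: I5 reads
c20: I5 exec-done
c21: I5 writes R7
c22: I6 issues→ALU
c23: I6 reads
c24: I6 exec-done
c25: I6 writes R1

I3 = (10, 11, 16, 17)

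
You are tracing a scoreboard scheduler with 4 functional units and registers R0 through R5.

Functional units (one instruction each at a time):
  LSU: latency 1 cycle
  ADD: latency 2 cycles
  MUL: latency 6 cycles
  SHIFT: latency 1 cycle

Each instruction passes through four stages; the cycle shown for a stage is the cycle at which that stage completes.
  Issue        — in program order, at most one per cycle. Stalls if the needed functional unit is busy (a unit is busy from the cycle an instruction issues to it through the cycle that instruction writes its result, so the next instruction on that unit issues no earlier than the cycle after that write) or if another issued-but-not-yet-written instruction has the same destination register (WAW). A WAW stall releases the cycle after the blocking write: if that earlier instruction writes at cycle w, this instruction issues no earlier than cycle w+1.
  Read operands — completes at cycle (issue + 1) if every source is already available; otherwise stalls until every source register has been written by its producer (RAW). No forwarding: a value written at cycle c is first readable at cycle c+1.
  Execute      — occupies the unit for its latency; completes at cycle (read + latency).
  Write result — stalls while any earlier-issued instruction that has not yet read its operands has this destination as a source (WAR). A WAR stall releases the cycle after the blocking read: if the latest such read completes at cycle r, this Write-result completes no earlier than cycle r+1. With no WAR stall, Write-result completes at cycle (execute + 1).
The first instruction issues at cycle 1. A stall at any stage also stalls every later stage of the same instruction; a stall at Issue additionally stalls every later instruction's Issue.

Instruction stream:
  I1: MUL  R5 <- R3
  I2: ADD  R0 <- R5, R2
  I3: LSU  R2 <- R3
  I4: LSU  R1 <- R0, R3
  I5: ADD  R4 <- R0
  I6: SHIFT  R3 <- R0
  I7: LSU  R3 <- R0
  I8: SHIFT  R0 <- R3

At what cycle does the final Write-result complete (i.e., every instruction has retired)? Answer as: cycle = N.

c1: I1→MUL
c2: I1 RO; I2→ADD
c3: I3→LSU
c4: I3 RO
c5: I3 EX
c8: I1 EX
c9: I1 WR R5
c10: I2 RO
c11: I3 WR R2
c12: I2 EX; I4→LSU
c13: I2 WR R0
c14: I4 RO; I5→ADD
c15: I4 EX; I5 RO; I6→SHIFT
c16: I4 WR R1; I6 RO
c17: I5 EX; I6 EX
c18: I5 WR R4; I6 WR R3
c19: I7→LSU
c20: I7 RO; I8→SHIFT
c21: I7 EX
c22: I7 WR R3
c23: I8 RO
c24: I8 EX
c25: I8 WR R0

cycle = 25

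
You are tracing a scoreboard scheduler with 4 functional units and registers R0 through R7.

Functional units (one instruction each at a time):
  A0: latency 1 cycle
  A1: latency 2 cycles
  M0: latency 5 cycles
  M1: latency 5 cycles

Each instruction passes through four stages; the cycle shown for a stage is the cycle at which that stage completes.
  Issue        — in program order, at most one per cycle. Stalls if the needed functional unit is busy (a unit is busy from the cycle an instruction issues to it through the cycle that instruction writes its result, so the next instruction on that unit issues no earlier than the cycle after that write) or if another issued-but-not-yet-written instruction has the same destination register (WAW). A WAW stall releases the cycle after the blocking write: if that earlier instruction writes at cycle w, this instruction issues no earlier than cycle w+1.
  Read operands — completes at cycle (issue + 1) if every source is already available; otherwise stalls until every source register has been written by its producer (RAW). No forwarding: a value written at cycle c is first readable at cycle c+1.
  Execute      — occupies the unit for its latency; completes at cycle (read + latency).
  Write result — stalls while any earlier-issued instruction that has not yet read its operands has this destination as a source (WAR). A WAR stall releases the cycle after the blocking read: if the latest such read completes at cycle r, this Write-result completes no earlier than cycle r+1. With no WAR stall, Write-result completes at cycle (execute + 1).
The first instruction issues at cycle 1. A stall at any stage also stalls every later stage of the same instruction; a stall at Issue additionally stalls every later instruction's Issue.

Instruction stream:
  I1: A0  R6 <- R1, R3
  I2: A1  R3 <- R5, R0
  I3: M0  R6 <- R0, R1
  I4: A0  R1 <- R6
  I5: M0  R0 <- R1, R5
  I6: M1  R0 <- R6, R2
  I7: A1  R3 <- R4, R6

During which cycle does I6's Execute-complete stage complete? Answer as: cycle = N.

[I1] 1/2/3/4
[I2] 2/3/5/6
[I3] 5/6/11/12  (WAW R6: wait I1 write@4)
[I4] 6/13/14/15  (RAW R6: wait I3 write@12)
[I5] 13/16/21/22  (struct: M0 busy until I3 writes@12; RAW R1: wait I4 write@15)
[I6] 23/24/29/30  (WAW R0: wait I5 write@22)
[I7] 24/25/27/28

cycle = 29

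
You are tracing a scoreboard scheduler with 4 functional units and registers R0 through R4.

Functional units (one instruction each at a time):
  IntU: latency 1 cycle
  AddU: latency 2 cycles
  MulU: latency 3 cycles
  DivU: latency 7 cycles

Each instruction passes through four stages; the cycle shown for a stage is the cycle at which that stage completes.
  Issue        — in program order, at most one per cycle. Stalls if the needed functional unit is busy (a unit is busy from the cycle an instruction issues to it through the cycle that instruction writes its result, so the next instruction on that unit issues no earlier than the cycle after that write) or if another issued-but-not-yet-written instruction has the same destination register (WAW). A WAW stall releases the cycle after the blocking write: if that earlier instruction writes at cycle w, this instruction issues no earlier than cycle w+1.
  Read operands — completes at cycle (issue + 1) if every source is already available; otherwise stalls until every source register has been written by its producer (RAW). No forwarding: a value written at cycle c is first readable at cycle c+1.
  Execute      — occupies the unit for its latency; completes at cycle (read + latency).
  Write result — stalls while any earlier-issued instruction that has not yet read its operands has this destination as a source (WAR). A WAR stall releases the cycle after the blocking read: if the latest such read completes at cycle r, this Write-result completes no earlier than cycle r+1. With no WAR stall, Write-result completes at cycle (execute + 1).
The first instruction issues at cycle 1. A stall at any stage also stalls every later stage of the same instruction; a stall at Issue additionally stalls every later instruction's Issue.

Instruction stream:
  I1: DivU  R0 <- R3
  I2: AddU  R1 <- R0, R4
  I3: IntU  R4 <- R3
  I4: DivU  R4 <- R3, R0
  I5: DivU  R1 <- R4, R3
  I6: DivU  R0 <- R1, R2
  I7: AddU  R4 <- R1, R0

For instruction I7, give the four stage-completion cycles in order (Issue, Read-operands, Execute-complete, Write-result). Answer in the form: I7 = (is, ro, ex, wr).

I7 = (34, 43, 45, 46)

I1: IS=1 RO=2 EX=9 WR=10
I2: IS=2 RO=11 EX=13 WR=14  [RAW R0: wait I1 write@10]
I3: IS=3 RO=4 EX=5 WR=12  [WAR R4: wait I2 read@11]
I4: IS=13 RO=14 EX=21 WR=22  [WAW R4: wait I3 write@12]
I5: IS=23 RO=24 EX=31 WR=32  [struct: DivU busy until I4 writes@22]
I6: IS=33 RO=34 EX=41 WR=42  [struct: DivU busy until I5 writes@32]
I7: IS=34 RO=43 EX=45 WR=46  [RAW R0: wait I6 write@42]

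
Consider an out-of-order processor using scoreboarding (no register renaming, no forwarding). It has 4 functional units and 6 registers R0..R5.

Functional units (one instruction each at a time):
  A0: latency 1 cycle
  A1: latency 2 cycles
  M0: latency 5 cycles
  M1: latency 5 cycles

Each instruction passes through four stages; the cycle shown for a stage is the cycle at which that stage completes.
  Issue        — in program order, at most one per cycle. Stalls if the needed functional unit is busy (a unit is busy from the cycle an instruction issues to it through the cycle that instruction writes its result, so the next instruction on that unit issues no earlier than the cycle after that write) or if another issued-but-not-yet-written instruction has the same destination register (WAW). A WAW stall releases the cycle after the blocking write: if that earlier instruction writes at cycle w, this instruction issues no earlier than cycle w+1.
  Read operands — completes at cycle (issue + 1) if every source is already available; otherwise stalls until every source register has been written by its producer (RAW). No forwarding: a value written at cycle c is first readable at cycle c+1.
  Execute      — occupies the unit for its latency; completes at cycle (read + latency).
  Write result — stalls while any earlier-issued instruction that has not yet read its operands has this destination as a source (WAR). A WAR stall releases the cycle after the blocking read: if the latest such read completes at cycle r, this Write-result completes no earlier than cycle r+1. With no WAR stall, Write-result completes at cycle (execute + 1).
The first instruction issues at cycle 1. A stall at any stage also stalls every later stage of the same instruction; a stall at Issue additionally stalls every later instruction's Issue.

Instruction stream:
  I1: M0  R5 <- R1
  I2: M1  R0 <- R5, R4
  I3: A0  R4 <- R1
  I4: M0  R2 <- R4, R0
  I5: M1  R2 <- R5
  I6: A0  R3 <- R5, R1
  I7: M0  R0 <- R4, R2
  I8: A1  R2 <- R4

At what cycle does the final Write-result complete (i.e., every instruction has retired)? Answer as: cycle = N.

cycle = 37

[1] I1 dispatched to M0
[2] I1 operands ready | I2 dispatched to M1
[3] I3 dispatched to A0
[4] I3 operands ready
[5] I3 complete
[7] I1 complete
[8] R5←I1
[9] I2 operands ready | I4 dispatched to M0
[10] R4←I3
[14] I2 complete
[15] R0←I2
[16] I4 operands ready
[21] I4 complete
[22] R2←I4
[23] I5 dispatched to M1
[24] I5 operands ready | I6 dispatched to A0
[25] I6 operands ready | I7 dispatched to M0
[26] I6 complete
[27] R3←I6
[29] I5 complete
[30] R2←I5
[31] I7 operands ready | I8 dispatched to A1
[32] I8 operands ready
[34] I8 complete
[35] R2←I8
[36] I7 complete
[37] R0←I7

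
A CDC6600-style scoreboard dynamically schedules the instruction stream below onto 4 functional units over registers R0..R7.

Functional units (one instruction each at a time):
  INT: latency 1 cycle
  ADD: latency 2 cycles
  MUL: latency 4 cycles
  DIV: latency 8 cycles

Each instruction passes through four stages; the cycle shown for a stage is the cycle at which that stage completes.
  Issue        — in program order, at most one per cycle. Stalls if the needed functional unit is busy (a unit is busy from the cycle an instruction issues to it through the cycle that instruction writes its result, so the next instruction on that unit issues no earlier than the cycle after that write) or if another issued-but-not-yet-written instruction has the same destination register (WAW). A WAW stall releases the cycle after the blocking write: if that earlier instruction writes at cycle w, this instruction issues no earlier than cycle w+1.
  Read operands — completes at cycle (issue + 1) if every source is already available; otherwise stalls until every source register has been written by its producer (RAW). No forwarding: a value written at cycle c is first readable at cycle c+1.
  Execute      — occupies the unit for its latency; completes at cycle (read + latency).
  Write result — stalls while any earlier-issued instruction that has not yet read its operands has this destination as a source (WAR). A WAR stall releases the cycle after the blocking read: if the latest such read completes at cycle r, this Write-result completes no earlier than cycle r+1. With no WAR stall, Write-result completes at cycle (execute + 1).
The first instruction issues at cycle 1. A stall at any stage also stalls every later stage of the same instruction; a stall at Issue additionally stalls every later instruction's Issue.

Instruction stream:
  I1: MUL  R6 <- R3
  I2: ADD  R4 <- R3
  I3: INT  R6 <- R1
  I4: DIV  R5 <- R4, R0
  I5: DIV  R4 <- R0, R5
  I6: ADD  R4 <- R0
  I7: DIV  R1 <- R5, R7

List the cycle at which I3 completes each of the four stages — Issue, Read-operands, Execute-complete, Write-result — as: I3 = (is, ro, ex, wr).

I3 = (8, 9, 10, 11)

[1] I1 dispatched to MUL
[2] I1 operands ready | I2 dispatched to ADD
[3] I2 operands ready
[5] I2 complete
[6] I1 complete | R4←I2
[7] R6←I1
[8] I3 dispatched to INT
[9] I3 operands ready | I4 dispatched to DIV
[10] I3 complete | I4 operands ready
[11] R6←I3
[18] I4 complete
[19] R5←I4
[20] I5 dispatched to DIV
[21] I5 operands ready
[29] I5 complete
[30] R4←I5
[31] I6 dispatched to ADD
[32] I6 operands ready | I7 dispatched to DIV
[33] I7 operands ready
[34] I6 complete
[35] R4←I6
[41] I7 complete
[42] R1←I7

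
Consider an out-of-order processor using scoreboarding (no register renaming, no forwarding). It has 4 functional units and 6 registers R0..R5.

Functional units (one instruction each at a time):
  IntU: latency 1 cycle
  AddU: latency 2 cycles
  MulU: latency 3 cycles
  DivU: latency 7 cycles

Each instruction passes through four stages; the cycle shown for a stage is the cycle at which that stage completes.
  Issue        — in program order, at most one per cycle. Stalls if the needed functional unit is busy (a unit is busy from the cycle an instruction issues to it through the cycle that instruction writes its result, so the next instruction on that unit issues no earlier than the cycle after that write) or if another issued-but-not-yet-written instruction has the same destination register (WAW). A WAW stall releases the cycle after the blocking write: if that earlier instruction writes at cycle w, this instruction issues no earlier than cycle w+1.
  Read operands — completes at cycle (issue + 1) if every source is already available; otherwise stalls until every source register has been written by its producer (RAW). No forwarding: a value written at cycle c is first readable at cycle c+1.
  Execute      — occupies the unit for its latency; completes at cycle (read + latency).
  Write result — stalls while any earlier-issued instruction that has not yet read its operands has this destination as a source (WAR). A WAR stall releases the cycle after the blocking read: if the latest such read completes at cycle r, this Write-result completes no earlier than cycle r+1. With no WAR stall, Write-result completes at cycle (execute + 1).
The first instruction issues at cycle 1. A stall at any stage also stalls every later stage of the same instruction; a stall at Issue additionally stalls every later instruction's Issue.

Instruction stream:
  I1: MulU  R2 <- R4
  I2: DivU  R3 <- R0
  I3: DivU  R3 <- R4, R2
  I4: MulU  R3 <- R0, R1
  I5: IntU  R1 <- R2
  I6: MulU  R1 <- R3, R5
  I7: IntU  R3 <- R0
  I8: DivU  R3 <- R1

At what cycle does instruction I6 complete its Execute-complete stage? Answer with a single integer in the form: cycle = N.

[1] issue I1 (MulU)
[2] I1 read-ops, issue I2 (DivU)
[3] I2 read-ops
[5] I1 finished on MulU
[6] I1→R2
[10] I2 finished on DivU
[11] I2→R3
[12] issue I3 (DivU)
[13] I3 read-ops
[20] I3 finished on DivU
[21] I3→R3
[22] issue I4 (MulU)
[23] I4 read-ops, issue I5 (IntU)
[24] I5 read-ops
[25] I5 finished on IntU
[26] I4 finished on MulU, I5→R1
[27] I4→R3
[28] issue I6 (MulU)
[29] I6 read-ops, issue I7 (IntU)
[30] I7 read-ops
[31] I7 finished on IntU
[32] I6 finished on MulU, I7→R3
[33] I6→R1, issue I8 (DivU)
[34] I8 read-ops
[41] I8 finished on DivU
[42] I8→R3

cycle = 32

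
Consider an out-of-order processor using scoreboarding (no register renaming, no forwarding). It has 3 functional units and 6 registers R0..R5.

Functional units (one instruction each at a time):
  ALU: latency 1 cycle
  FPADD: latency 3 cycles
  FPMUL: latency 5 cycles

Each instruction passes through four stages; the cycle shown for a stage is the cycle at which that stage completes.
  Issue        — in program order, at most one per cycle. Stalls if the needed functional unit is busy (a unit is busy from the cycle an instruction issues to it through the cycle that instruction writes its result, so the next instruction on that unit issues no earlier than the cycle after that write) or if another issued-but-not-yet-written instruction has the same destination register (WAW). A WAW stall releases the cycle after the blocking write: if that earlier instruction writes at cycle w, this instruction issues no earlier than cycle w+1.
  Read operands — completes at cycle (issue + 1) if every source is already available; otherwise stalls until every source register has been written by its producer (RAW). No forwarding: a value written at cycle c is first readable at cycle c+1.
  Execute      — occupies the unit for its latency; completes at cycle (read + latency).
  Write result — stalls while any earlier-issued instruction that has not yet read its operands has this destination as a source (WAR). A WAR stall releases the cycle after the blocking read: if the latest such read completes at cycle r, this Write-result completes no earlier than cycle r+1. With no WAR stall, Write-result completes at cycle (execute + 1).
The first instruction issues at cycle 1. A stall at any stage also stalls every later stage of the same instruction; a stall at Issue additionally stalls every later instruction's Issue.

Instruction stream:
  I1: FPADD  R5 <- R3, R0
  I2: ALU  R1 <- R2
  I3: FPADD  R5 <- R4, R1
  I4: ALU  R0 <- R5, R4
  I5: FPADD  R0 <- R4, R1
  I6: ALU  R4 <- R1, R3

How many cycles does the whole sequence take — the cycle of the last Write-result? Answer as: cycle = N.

cycle = 21

I1: IS=1 RO=2 EX=5 WR=6
I2: IS=2 RO=3 EX=4 WR=5
I3: IS=7 RO=8 EX=11 WR=12  [struct: FPADD busy until I1 writes@6]
I4: IS=8 RO=13 EX=14 WR=15  [RAW R5: wait I3 write@12]
I5: IS=16 RO=17 EX=20 WR=21  [WAW R0: wait I4 write@15]
I6: IS=17 RO=18 EX=19 WR=20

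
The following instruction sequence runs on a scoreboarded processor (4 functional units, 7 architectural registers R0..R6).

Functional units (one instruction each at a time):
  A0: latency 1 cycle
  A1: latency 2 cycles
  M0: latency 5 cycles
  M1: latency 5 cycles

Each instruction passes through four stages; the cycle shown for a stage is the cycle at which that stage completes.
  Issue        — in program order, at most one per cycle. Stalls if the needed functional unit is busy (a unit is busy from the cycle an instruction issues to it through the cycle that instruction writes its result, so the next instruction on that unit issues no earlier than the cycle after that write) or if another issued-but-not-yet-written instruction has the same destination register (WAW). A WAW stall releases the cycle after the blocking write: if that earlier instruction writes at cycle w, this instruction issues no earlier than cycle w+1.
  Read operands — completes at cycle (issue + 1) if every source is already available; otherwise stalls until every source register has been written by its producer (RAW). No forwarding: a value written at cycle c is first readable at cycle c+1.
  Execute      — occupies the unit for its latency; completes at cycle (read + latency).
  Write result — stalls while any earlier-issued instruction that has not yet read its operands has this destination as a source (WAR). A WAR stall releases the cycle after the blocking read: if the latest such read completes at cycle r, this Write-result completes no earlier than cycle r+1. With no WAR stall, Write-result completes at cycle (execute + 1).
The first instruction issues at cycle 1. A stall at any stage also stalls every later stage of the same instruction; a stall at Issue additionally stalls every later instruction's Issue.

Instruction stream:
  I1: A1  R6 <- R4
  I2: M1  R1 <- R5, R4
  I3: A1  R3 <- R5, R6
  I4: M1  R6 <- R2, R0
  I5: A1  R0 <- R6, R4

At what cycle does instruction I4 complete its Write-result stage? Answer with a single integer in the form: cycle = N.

cycle = 17

I1 -> (1, 2, 4, 5)
I2 -> (2, 3, 8, 9)
I3 -> (6, 7, 9, 10)  // struct: A1 busy until I1 writes@5
I4 -> (10, 11, 16, 17)  // struct: M1 busy until I2 writes@9
I5 -> (11, 18, 20, 21)  // RAW R6: wait I4 write@17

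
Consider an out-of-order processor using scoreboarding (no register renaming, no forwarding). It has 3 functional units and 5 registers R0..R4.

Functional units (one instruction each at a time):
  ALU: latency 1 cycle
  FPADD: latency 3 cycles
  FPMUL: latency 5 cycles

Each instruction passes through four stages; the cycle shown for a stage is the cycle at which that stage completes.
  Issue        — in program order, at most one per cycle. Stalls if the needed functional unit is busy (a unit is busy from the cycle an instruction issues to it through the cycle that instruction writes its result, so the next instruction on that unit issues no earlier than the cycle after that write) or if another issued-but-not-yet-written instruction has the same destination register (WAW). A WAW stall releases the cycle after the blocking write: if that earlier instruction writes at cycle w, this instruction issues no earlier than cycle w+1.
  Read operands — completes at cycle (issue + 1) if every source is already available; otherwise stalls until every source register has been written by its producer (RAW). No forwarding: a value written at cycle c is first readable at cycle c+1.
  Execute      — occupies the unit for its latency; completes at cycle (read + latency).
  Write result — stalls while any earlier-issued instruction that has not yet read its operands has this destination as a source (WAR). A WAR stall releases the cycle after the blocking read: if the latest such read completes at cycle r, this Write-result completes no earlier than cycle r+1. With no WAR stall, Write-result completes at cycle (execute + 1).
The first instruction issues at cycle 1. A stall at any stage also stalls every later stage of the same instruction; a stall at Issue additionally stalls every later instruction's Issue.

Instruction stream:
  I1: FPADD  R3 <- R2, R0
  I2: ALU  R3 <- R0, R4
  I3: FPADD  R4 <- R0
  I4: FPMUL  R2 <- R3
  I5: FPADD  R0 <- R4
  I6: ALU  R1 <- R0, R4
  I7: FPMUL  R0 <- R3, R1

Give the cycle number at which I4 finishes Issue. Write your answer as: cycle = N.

cycle = 9

cycle 1: issue I1 (FPADD)
cycle 2: I1 read-ops
cycle 5: I1 finished on FPADD
cycle 6: I1→R3
cycle 7: issue I2 (ALU)
cycle 8: I2 read-ops | issue I3 (FPADD)
cycle 9: I2 finished on ALU | I3 read-ops | issue I4 (FPMUL)
cycle 10: I2→R3
cycle 11: I4 read-ops
cycle 12: I3 finished on FPADD
cycle 13: I3→R4
cycle 14: issue I5 (FPADD)
cycle 15: I5 read-ops | issue I6 (ALU)
cycle 16: I4 finished on FPMUL
cycle 17: I4→R2
cycle 18: I5 finished on FPADD
cycle 19: I5→R0
cycle 20: I6 read-ops | issue I7 (FPMUL)
cycle 21: I6 finished on ALU
cycle 22: I6→R1
cycle 23: I7 read-ops
cycle 28: I7 finished on FPMUL
cycle 29: I7→R0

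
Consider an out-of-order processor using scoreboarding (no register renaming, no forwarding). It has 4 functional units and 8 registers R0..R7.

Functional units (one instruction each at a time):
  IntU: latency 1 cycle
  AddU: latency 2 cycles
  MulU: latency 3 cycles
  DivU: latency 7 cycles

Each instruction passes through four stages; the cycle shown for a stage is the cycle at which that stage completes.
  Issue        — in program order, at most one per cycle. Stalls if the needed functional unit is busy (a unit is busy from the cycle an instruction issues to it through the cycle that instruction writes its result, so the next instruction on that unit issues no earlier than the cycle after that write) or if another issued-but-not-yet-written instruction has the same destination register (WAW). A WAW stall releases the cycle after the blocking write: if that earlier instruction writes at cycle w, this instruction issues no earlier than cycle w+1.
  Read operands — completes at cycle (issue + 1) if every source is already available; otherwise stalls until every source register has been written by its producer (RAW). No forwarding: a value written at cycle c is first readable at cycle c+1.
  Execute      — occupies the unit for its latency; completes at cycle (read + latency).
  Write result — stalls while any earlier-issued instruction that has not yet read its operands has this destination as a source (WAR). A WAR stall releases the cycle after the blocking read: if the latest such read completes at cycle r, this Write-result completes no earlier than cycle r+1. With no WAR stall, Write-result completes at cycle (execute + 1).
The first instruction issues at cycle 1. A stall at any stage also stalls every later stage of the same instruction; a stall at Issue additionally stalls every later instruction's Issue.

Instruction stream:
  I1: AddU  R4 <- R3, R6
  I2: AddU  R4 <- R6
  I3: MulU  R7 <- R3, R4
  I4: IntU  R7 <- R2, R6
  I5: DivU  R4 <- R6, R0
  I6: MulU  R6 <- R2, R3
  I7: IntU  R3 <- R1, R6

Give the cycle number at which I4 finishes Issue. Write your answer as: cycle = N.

cycle = 16

t=1  issue I1 (AddU)
t=2  I1 read-ops
t=4  I1 finished on AddU
t=5  I1→R4
t=6  issue I2 (AddU)
t=7  I2 read-ops; issue I3 (MulU)
t=9  I2 finished on AddU
t=10  I2→R4
t=11  I3 read-ops
t=14  I3 finished on MulU
t=15  I3→R7
t=16  issue I4 (IntU)
t=17  I4 read-ops; issue I5 (DivU)
t=18  I4 finished on IntU; I5 read-ops; issue I6 (MulU)
t=19  I4→R7; I6 read-ops
t=20  issue I7 (IntU)
t=22  I6 finished on MulU
t=23  I6→R6
t=24  I7 read-ops
t=25  I5 finished on DivU; I7 finished on IntU
t=26  I5→R4; I7→R3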